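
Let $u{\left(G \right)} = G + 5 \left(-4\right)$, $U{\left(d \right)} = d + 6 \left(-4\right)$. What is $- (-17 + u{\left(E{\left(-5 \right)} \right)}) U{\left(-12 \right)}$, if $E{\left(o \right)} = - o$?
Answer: $-1152$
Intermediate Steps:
$U{\left(d \right)} = -24 + d$ ($U{\left(d \right)} = d - 24 = -24 + d$)
$u{\left(G \right)} = -20 + G$ ($u{\left(G \right)} = G - 20 = -20 + G$)
$- (-17 + u{\left(E{\left(-5 \right)} \right)}) U{\left(-12 \right)} = - (-17 - 15) \left(-24 - 12\right) = - (-17 + \left(-20 + 5\right)) \left(-36\right) = - (-17 - 15) \left(-36\right) = \left(-1\right) \left(-32\right) \left(-36\right) = 32 \left(-36\right) = -1152$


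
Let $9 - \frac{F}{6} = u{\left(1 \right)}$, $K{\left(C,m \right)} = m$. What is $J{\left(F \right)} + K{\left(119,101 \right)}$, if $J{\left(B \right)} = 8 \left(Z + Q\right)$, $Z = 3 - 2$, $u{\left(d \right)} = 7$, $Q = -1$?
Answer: $101$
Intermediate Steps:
$F = 12$ ($F = 54 - 42 = 12$)
$Z = 1$ ($Z = 3 - 2 = 1$)
$J{\left(B \right)} = 0$ ($J{\left(B \right)} = 8 \left(1 - 1\right) = 8 \cdot 0 = 0$)
$J{\left(F \right)} + K{\left(119,101 \right)} = 0 + 101 = 101$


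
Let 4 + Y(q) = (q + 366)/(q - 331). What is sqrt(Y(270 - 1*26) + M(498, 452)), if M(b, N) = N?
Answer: sqrt(3337842)/87 ≈ 21.000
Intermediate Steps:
Y(q) = -4 + (366 + q)/(-331 + q) (Y(q) = -4 + (q + 366)/(q - 331) = -4 + (366 + q)/(-331 + q))
sqrt(Y(270 - 1*26) + M(498, 452)) = sqrt((1690 - 3*(270 - 1*26))/(-331 + (270 - 1*26)) + 452) = sqrt((1690 - 3*(270 - 26))/(-331 + (270 - 26)) + 452) = sqrt((1690 - 3*244)/(-331 + 244) + 452) = sqrt((1690 - 732)/(-87) + 452) = sqrt(-1/87*958 + 452) = sqrt(-958/87 + 452) = sqrt(38366/87) = sqrt(3337842)/87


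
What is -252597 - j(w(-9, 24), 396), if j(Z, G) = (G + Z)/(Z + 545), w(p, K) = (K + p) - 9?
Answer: -139181349/551 ≈ -2.5260e+5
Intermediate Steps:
w(p, K) = -9 + K + p
j(Z, G) = (G + Z)/(545 + Z)
-252597 - j(w(-9, 24), 396) = -252597 - (396 + (-9 + 24 - 9))/(545 + (-9 + 24 - 9)) = -252597 - (396 + 6)/(545 + 6) = -252597 - 402/551 = -139181349/551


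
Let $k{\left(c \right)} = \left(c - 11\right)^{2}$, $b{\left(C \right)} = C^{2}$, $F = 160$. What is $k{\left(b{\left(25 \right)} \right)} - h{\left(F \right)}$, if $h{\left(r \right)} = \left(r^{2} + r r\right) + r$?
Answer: $325636$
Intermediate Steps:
$k{\left(c \right)} = \left(-11 + c\right)^{2}$
$h{\left(r \right)} = r + 2 r^{2}$ ($h{\left(r \right)} = \left(r^{2} + r^{2}\right) + r = 2 r^{2} + r = r + 2 r^{2}$)
$k{\left(b{\left(25 \right)} \right)} - h{\left(F \right)} = \left(-11 + 25^{2}\right)^{2} - 160 \left(1 + 2 \cdot 160\right) = \left(-11 + 625\right)^{2} - 160 \left(1 + 320\right) = 614^{2} - 160 \cdot 321 = 376996 - 51360 = 325636$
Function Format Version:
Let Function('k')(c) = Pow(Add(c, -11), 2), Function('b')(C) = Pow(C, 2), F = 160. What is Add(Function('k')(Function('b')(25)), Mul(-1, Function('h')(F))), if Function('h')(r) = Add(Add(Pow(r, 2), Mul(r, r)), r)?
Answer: 325636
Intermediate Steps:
Function('k')(c) = Pow(Add(-11, c), 2)
Function('h')(r) = Add(r, Mul(2, Pow(r, 2))) (Function('h')(r) = Add(Add(Pow(r, 2), Pow(r, 2)), r) = Add(Mul(2, Pow(r, 2)), r) = Add(r, Mul(2, Pow(r, 2))))
Add(Function('k')(Function('b')(25)), Mul(-1, Function('h')(F))) = Add(Pow(Add(-11, Pow(25, 2)), 2), Mul(-1, Mul(160, Add(1, Mul(2, 160))))) = Add(Pow(Add(-11, 625), 2), Mul(-1, Mul(160, Add(1, 320)))) = Add(Pow(614, 2), Mul(-1, Mul(160, 321))) = Add(376996, Mul(-1, 51360)) = Add(376996, -51360) = 325636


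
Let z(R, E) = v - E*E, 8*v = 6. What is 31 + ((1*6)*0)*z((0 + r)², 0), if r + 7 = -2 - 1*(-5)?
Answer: 31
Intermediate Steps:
v = ¾ (v = (⅛)*6 = ¾ ≈ 0.75000)
r = -4 (r = -7 + (-2 - 1*(-5)) = -7 + (-2 + 5) = -7 + 3 = -4)
z(R, E) = ¾ - E² (z(R, E) = ¾ - E*E = ¾ - E²)
31 + ((1*6)*0)*z((0 + r)², 0) = 31 + ((1*6)*0)*(¾ - 1*0²) = 31 + (6*0)*(¾ - 1*0) = 31 + 0*(¾ + 0) = 31 + 0*(¾) = 31 + 0 = 31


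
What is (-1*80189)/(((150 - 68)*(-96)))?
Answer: 80189/7872 ≈ 10.187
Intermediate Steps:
(-1*80189)/(((150 - 68)*(-96))) = -80189/(82*(-96)) = -80189/(-7872) = -80189*(-1/7872) = 80189/7872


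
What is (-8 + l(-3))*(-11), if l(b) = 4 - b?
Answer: 11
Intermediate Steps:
(-8 + l(-3))*(-11) = (-8 + (4 - 1*(-3)))*(-11) = (-8 + (4 + 3))*(-11) = (-8 + 7)*(-11) = -1*(-11) = 11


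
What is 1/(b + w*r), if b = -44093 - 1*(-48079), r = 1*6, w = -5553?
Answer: -1/29332 ≈ -3.4092e-5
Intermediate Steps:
r = 6
b = 3986 (b = -44093 + 48079 = 3986)
1/(b + w*r) = 1/(3986 - 5553*6) = 1/(3986 - 33318) = 1/(-29332) = -1/29332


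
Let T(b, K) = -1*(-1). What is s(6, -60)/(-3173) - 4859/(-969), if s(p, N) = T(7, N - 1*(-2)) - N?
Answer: 808342/161823 ≈ 4.9952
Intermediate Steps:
T(b, K) = 1
s(p, N) = 1 - N
s(6, -60)/(-3173) - 4859/(-969) = (1 - 1*(-60))/(-3173) - 4859/(-969) = (1 + 60)*(-1/3173) - 4859*(-1/969) = 61*(-1/3173) + 4859/969 = -61/3173 + 4859/969 = 808342/161823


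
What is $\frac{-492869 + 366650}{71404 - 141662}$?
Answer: $\frac{126219}{70258} \approx 1.7965$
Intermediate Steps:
$\frac{-492869 + 366650}{71404 - 141662} = - \frac{126219}{71404 - 141662} = - \frac{126219}{-70258} = \left(-126219\right) \left(- \frac{1}{70258}\right) = \frac{126219}{70258}$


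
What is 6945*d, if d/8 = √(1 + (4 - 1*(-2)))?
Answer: 55560*√7 ≈ 1.4700e+5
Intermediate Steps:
d = 8*√7 (d = 8*√(1 + (4 - 1*(-2))) = 8*√(1 + (4 + 2)) = 8*√(1 + 6) = 8*√7 ≈ 21.166)
6945*d = 6945*(8*√7) = 55560*√7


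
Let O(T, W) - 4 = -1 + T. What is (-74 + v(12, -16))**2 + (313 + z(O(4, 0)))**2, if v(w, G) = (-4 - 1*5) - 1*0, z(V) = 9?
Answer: 110573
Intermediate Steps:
O(T, W) = 3 + T (O(T, W) = 4 + (-1 + T) = 3 + T)
v(w, G) = -9 (v(w, G) = (-4 - 5) + 0 = -9 + 0 = -9)
(-74 + v(12, -16))**2 + (313 + z(O(4, 0)))**2 = (-74 - 9)**2 + (313 + 9)**2 = (-83)**2 + 322**2 = 6889 + 103684 = 110573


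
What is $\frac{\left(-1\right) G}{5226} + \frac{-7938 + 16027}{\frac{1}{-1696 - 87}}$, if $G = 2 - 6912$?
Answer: $- \frac{37686477676}{2613} \approx -1.4423 \cdot 10^{7}$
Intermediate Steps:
$G = -6910$ ($G = 2 - 6912 = -6910$)
$\frac{\left(-1\right) G}{5226} + \frac{-7938 + 16027}{\frac{1}{-1696 - 87}} = \frac{\left(-1\right) \left(-6910\right)}{5226} + \frac{-7938 + 16027}{\frac{1}{-1696 - 87}} = 6910 \cdot \frac{1}{5226} + \frac{8089}{\frac{1}{-1783}} = \frac{3455}{2613} + \frac{8089}{- \frac{1}{1783}} = \frac{3455}{2613} + 8089 \left(-1783\right) = \frac{3455}{2613} - 14422687 = - \frac{37686477676}{2613}$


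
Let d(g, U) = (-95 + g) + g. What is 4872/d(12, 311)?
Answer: -4872/71 ≈ -68.620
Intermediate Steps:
d(g, U) = -95 + 2*g
4872/d(12, 311) = 4872/(-95 + 2*12) = 4872/(-95 + 24) = 4872/(-71) = 4872*(-1/71) = -4872/71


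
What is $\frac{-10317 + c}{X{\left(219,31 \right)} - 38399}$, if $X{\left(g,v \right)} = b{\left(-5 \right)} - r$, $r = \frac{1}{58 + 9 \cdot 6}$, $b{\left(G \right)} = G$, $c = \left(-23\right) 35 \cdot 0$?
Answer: $\frac{1155504}{4301249} \approx 0.26864$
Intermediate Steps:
$c = 0$ ($c = \left(-805\right) 0 = 0$)
$r = \frac{1}{112}$ ($r = \frac{1}{58 + 54} = \frac{1}{112} \approx 0.0089286$)
$X{\left(g,v \right)} = - \frac{561}{112}$ ($X{\left(g,v \right)} = -5 - \frac{1}{112} = - \frac{561}{112}$)
$\frac{-10317 + c}{X{\left(219,31 \right)} - 38399} = \frac{-10317 + 0}{- \frac{561}{112} - 38399} = - \frac{10317}{- \frac{4301249}{112}} = \left(-10317\right) \left(- \frac{112}{4301249}\right) = \frac{1155504}{4301249}$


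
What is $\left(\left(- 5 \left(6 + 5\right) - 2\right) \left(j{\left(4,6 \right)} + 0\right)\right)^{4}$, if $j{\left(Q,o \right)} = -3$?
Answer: $855036081$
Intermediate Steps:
$\left(\left(- 5 \left(6 + 5\right) - 2\right) \left(j{\left(4,6 \right)} + 0\right)\right)^{4} = \left(\left(- 5 \left(6 + 5\right) - 2\right) \left(-3 + 0\right)\right)^{4} = \left(\left(\left(-5\right) 11 - 2\right) \left(-3\right)\right)^{4} = \left(\left(-55 - 2\right) \left(-3\right)\right)^{4} = \left(\left(-57\right) \left(-3\right)\right)^{4} = 171^{4} = 855036081$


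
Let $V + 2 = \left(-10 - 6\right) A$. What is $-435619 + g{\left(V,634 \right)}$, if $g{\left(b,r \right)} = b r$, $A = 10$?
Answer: $-538327$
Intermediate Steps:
$V = -162$ ($V = -2 + \left(-10 - 6\right) 10 = -2 - 160 = -162$)
$-435619 + g{\left(V,634 \right)} = -435619 - 102708 = -538327$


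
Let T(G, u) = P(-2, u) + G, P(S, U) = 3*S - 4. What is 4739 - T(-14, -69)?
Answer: 4763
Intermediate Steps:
P(S, U) = -4 + 3*S
T(G, u) = -10 + G (T(G, u) = (-4 + 3*(-2)) + G = (-4 - 6) + G = -10 + G)
4739 - T(-14, -69) = 4739 - (-10 - 14) = 4739 - 1*(-24) = 4739 + 24 = 4763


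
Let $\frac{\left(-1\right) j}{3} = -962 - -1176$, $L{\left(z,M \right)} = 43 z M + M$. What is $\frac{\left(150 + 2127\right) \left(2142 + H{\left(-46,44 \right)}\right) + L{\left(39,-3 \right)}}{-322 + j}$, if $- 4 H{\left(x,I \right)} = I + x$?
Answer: $- \frac{9746877}{1928} \approx -5055.4$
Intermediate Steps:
$L{\left(z,M \right)} = M + 43 M z$ ($L{\left(z,M \right)} = 43 M z + M = M + 43 M z$)
$H{\left(x,I \right)} = - \frac{I}{4} - \frac{x}{4}$ ($H{\left(x,I \right)} = - \frac{I + x}{4} = - \frac{I}{4} - \frac{x}{4}$)
$j = -642$ ($j = - 3 \left(-962 - -1176\right) = - 3 \left(-962 + 1176\right) = \left(-3\right) 214 = -642$)
$\frac{\left(150 + 2127\right) \left(2142 + H{\left(-46,44 \right)}\right) + L{\left(39,-3 \right)}}{-322 + j} = \frac{\left(150 + 2127\right) \left(2142 - - \frac{1}{2}\right) - 3 \left(1 + 43 \cdot 39\right)}{-322 - 642} = \frac{2277 \left(2142 + \left(-11 + \frac{23}{2}\right)\right) - 3 \left(1 + 1677\right)}{-964} = \left(2277 \left(2142 + \frac{1}{2}\right) - 5034\right) \left(- \frac{1}{964}\right) = \left(2277 \cdot \frac{4285}{2} - 5034\right) \left(- \frac{1}{964}\right) = \left(\frac{9756945}{2} - 5034\right) \left(- \frac{1}{964}\right) = \frac{9746877}{2} \left(- \frac{1}{964}\right) = - \frac{9746877}{1928}$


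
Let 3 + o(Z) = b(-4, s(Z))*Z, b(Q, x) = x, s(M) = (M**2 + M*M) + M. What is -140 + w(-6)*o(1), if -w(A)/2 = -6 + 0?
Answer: -140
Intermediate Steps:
s(M) = M + 2*M**2 (s(M) = (M**2 + M**2) + M = 2*M**2 + M = M + 2*M**2)
w(A) = 12 (w(A) = -2*(-6 + 0) = -2*(-6) = 12)
o(Z) = -3 + Z**2*(1 + 2*Z) (o(Z) = -3 + (Z*(1 + 2*Z))*Z = -3 + Z**2*(1 + 2*Z))
-140 + w(-6)*o(1) = -140 + 12*(-3 + 1**2*(1 + 2*1)) = -140 + 12*(-3 + 1*(1 + 2)) = -140 + 12*(-3 + 1*3) = -140 + 12*(-3 + 3) = -140 + 12*0 = -140 + 0 = -140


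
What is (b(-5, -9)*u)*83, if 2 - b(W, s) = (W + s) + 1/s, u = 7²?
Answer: 589715/9 ≈ 65524.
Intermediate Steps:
u = 49
b(W, s) = 2 - W - s - 1/s (b(W, s) = 2 - ((W + s) + 1/s) = 2 - (W + s + 1/s) = 2 + (-W - s - 1/s) = 2 - W - s - 1/s)
(b(-5, -9)*u)*83 = ((2 - 1*(-5) - 1*(-9) - 1/(-9))*49)*83 = ((2 + 5 + 9 - 1*(-⅑))*49)*83 = ((2 + 5 + 9 + ⅑)*49)*83 = ((145/9)*49)*83 = (7105/9)*83 = 589715/9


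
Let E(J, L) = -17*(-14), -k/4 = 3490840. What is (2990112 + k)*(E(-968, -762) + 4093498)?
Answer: -44921580374528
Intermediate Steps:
k = -13963360 (k = -4*3490840 = -13963360)
E(J, L) = 238
(2990112 + k)*(E(-968, -762) + 4093498) = (2990112 - 13963360)*(238 + 4093498) = -10973248*4093736 = -44921580374528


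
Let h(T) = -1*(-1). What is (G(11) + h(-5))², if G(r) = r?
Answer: 144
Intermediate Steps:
h(T) = 1
(G(11) + h(-5))² = (11 + 1)² = 12² = 144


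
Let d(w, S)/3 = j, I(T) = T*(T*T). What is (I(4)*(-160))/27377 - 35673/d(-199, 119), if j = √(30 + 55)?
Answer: -10240/27377 - 11891*√85/85 ≈ -1290.1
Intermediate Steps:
I(T) = T³ (I(T) = T*T² = T³)
j = √85 ≈ 9.2195
d(w, S) = 3*√85
(I(4)*(-160))/27377 - 35673/d(-199, 119) = (4³*(-160))/27377 - 35673*√85/255 = (64*(-160))*(1/27377) - 11891*√85/85 = -10240*1/27377 - 11891*√85/85 = -10240/27377 - 11891*√85/85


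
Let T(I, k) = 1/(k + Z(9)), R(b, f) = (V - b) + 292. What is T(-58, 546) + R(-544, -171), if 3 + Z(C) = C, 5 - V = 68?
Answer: 426697/552 ≈ 773.00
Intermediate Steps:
V = -63 (V = 5 - 1*68 = 5 - 68 = -63)
Z(C) = -3 + C
R(b, f) = 229 - b (R(b, f) = (-63 - b) + 292 = 229 - b)
T(I, k) = 1/(6 + k) (T(I, k) = 1/(k + (-3 + 9)) = 1/(k + 6) = 1/(6 + k))
T(-58, 546) + R(-544, -171) = 1/(6 + 546) + (229 - 1*(-544)) = 1/552 + (229 + 544) = 1/552 + 773 = 426697/552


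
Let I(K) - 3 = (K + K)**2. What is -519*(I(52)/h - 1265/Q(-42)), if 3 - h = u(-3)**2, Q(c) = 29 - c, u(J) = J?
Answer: 134202847/142 ≈ 9.4509e+5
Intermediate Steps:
I(K) = 3 + 4*K**2 (I(K) = 3 + (K + K)**2 = 3 + (2*K)**2 = 3 + 4*K**2)
h = -6 (h = 3 - 1*(-3)**2 = 3 - 1*9 = 3 - 9 = -6)
-519*(I(52)/h - 1265/Q(-42)) = -519*((3 + 4*52**2)/(-6) - 1265/(29 - 1*(-42))) = -519*((3 + 4*2704)*(-1/6) - 1265/(29 + 42)) = -519*((3 + 10816)*(-1/6) - 1265/71) = -519*(10819*(-1/6) - 1265*1/71) = -519*(-10819/6 - 1265/71) = -519*(-775739/426) = 134202847/142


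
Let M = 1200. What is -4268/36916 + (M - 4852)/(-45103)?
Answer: -1310963/37841417 ≈ -0.034644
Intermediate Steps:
-4268/36916 + (M - 4852)/(-45103) = -4268/36916 + (1200 - 4852)/(-45103) = -4268*1/36916 - 3652*(-1/45103) = -97/839 + 3652/45103 = -1310963/37841417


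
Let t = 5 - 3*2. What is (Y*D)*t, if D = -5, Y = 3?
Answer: 15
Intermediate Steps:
t = -1 (t = 5 - 6 = -1)
(Y*D)*t = (3*(-5))*(-1) = -15*(-1) = 15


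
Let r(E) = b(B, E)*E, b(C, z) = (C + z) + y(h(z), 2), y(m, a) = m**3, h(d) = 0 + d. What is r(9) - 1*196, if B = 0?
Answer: 6446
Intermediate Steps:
h(d) = d
b(C, z) = C + z + z**3 (b(C, z) = (C + z) + z**3 = C + z + z**3)
r(E) = E*(E + E**3) (r(E) = (0 + E + E**3)*E = (E + E**3)*E = E*(E + E**3))
r(9) - 1*196 = (9**2 + 9**4) - 1*196 = (81 + 6561) - 196 = 6642 - 196 = 6446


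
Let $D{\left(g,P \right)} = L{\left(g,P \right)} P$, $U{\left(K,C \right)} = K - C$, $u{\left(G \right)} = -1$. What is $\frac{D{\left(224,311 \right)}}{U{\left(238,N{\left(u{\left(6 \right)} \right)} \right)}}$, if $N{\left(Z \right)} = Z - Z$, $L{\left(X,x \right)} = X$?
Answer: $\frac{4976}{17} \approx 292.71$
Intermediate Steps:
$N{\left(Z \right)} = 0$
$D{\left(g,P \right)} = P g$ ($D{\left(g,P \right)} = g P = P g$)
$\frac{D{\left(224,311 \right)}}{U{\left(238,N{\left(u{\left(6 \right)} \right)} \right)}} = \frac{311 \cdot 224}{238 - 0} = \frac{69664}{238 + 0} = \frac{69664}{238} = 69664 \cdot \frac{1}{238} = \frac{4976}{17}$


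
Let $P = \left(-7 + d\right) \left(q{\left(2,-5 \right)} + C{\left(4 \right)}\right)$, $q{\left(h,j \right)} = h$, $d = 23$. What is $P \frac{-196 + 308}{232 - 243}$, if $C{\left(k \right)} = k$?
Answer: $- \frac{10752}{11} \approx -977.45$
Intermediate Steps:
$P = 96$ ($P = \left(-7 + 23\right) \left(2 + 4\right) = 16 \cdot 6 = 96$)
$P \frac{-196 + 308}{232 - 243} = 96 \frac{-196 + 308}{232 - 243} = 96 \frac{112}{-11} = 96 \cdot 112 \left(- \frac{1}{11}\right) = 96 \left(- \frac{112}{11}\right) = - \frac{10752}{11}$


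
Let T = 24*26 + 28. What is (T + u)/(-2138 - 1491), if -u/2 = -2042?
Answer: -4736/3629 ≈ -1.3050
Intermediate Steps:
u = 4084 (u = -2*(-2042) = 4084)
T = 652 (T = 624 + 28 = 652)
(T + u)/(-2138 - 1491) = (652 + 4084)/(-2138 - 1491) = 4736/(-3629) = 4736*(-1/3629) = -4736/3629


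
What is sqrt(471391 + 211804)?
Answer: sqrt(683195) ≈ 826.56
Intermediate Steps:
sqrt(471391 + 211804) = sqrt(683195)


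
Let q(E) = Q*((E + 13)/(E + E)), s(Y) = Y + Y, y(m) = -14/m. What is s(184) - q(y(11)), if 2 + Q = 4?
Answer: 5281/14 ≈ 377.21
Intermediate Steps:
Q = 2 (Q = -2 + 4 = 2)
s(Y) = 2*Y
q(E) = (13 + E)/E (q(E) = 2*((E + 13)/(E + E)) = 2*((13 + E)/((2*E))) = 2*((13 + E)*(1/(2*E))) = 2*((13 + E)/(2*E)) = (13 + E)/E)
s(184) - q(y(11)) = 2*184 - (13 - 14/11)/((-14/11)) = 368 - (13 - 14*1/11)/((-14*1/11)) = 368 - (13 - 14/11)/(-14/11) = 368 - (-11)*129/(14*11) = 368 - 1*(-129/14) = 368 + 129/14 = 5281/14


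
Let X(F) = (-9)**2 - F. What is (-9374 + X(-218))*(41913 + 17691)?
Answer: -540906300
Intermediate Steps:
X(F) = 81 - F
(-9374 + X(-218))*(41913 + 17691) = (-9374 + (81 - 1*(-218)))*(41913 + 17691) = (-9374 + (81 + 218))*59604 = (-9374 + 299)*59604 = -9075*59604 = -540906300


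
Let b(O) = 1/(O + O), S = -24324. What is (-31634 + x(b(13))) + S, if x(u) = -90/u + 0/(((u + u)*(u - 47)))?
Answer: -58298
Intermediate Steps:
b(O) = 1/(2*O)
x(u) = -90/u (x(u) = -90/u + 0/(((2*u)*(-47 + u))) = -90/u + 0/((2*u*(-47 + u))) = -90/u + 0*(1/(2*u*(-47 + u))) = -90/u + 0 = -90/u)
(-31634 + x(b(13))) + S = (-31634 - 90/((½)/13)) - 24324 = (-31634 - 90/((½)*(1/13))) - 24324 = (-31634 - 90/1/26) - 24324 = (-31634 - 90*26) - 24324 = (-31634 - 2340) - 24324 = -33974 - 24324 = -58298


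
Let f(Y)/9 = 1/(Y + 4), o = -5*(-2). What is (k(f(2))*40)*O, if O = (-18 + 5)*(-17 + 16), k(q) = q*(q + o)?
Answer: 8970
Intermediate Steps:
o = 10
f(Y) = 9/(4 + Y) (f(Y) = 9/(Y + 4) = 9/(4 + Y))
k(q) = q*(10 + q) (k(q) = q*(q + 10) = q*(10 + q))
O = 13 (O = -13*(-1) = 13)
(k(f(2))*40)*O = (((9/(4 + 2))*(10 + 9/(4 + 2)))*40)*13 = (((9/6)*(10 + 9/6))*40)*13 = (((9*(1/6))*(10 + 9*(1/6)))*40)*13 = ((3*(10 + 3/2)/2)*40)*13 = (((3/2)*(23/2))*40)*13 = ((69/4)*40)*13 = 690*13 = 8970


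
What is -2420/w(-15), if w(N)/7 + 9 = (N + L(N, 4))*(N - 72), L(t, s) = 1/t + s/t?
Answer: -484/1855 ≈ -0.26092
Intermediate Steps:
L(t, s) = 1/t + s/t
w(N) = -63 + 7*(-72 + N)*(N + 5/N) (w(N) = -63 + 7*((N + (1 + 4)/N)*(N - 72)) = -63 + 7*((N + 5/N)*(-72 + N)) = -63 + 7*((-72 + N)*(N + 5/N)) = -63 + 7*(-72 + N)*(N + 5/N))
-2420/w(-15) = -2420/(-28 - 2520/(-15) - 504*(-15) + 7*(-15)²) = -2420/(-28 - 2520*(-1/15) + 7560 + 7*225) = -2420/(-28 + 168 + 7560 + 1575) = -2420/9275 = -2420*1/9275 = -484/1855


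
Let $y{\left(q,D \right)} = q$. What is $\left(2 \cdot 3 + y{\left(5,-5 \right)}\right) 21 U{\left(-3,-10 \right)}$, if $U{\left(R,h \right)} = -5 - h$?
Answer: $1155$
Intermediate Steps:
$\left(2 \cdot 3 + y{\left(5,-5 \right)}\right) 21 U{\left(-3,-10 \right)} = \left(2 \cdot 3 + 5\right) 21 \left(-5 - -10\right) = \left(6 + 5\right) 21 \left(-5 + 10\right) = 11 \cdot 21 \cdot 5 = 231 \cdot 5 = 1155$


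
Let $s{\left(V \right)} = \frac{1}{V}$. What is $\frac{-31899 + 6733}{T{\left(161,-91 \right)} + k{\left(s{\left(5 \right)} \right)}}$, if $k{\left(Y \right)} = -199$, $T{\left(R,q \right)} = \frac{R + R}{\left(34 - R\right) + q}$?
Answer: $\frac{1371547}{10926} \approx 125.53$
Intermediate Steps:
$T{\left(R,q \right)} = \frac{2 R}{34 + q - R}$
$\frac{-31899 + 6733}{T{\left(161,-91 \right)} + k{\left(s{\left(5 \right)} \right)}} = \frac{-31899 + 6733}{2 \cdot 161 \frac{1}{34 - 91 - 161} - 199} = - \frac{25166}{2 \cdot 161 \frac{1}{34 - 91 - 161} - 199} = - \frac{25166}{2 \cdot 161 \frac{1}{-218} - 199} = - \frac{25166}{2 \cdot 161 \left(- \frac{1}{218}\right) - 199} = - \frac{25166}{- \frac{161}{109} - 199} = - \frac{25166}{- \frac{21852}{109}} = \left(-25166\right) \left(- \frac{109}{21852}\right) = \frac{1371547}{10926}$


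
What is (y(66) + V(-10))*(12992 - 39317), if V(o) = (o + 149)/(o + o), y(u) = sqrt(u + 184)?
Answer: 731835/4 - 131625*sqrt(10) ≈ -2.3328e+5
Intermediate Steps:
y(u) = sqrt(184 + u)
V(o) = (149 + o)/(2*o) (V(o) = (149 + o)/((2*o)) = (149 + o)*(1/(2*o)) = (149 + o)/(2*o))
(y(66) + V(-10))*(12992 - 39317) = (sqrt(184 + 66) + (1/2)*(149 - 10)/(-10))*(12992 - 39317) = (sqrt(250) + (1/2)*(-1/10)*139)*(-26325) = (5*sqrt(10) - 139/20)*(-26325) = (-139/20 + 5*sqrt(10))*(-26325) = 731835/4 - 131625*sqrt(10)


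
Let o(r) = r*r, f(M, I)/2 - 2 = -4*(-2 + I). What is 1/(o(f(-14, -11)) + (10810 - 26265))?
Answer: -1/3791 ≈ -0.00026378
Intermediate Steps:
f(M, I) = 20 - 8*I (f(M, I) = 4 + 2*(-4*(-2 + I)) = 4 + 2*(8 - 4*I) = 4 + (16 - 8*I) = 20 - 8*I)
o(r) = r²
1/(o(f(-14, -11)) + (10810 - 26265)) = 1/((20 - 8*(-11))² + (10810 - 26265)) = 1/((20 + 88)² - 15455) = 1/(108² - 15455) = 1/(11664 - 15455) = 1/(-3791) = -1/3791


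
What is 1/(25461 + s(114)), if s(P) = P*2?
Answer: 1/25689 ≈ 3.8927e-5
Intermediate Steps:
s(P) = 2*P
1/(25461 + s(114)) = 1/(25461 + 2*114) = 1/(25461 + 228) = 1/25689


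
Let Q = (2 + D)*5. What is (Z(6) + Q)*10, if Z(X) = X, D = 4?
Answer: 360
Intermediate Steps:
Q = 30 (Q = (2 + 4)*5 = 6*5 = 30)
(Z(6) + Q)*10 = (6 + 30)*10 = 36*10 = 360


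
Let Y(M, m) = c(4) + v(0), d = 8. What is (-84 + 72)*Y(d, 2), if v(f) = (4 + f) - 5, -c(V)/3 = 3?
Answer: 120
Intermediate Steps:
c(V) = -9 (c(V) = -3*3 = -9)
v(f) = -1 + f
Y(M, m) = -10 (Y(M, m) = -9 + (-1 + 0) = -9 - 1 = -10)
(-84 + 72)*Y(d, 2) = (-84 + 72)*(-10) = -12*(-10) = 120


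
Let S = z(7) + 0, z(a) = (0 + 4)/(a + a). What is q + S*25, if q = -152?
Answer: -1014/7 ≈ -144.86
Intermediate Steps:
z(a) = 2/a (z(a) = 4/((2*a)) = 4*(1/(2*a)) = 2/a)
S = 2/7 (S = 2/7 + 0 = 2/7 ≈ 0.28571)
q + S*25 = -152 + (2/7)*25 = -152 + 50/7 = -1014/7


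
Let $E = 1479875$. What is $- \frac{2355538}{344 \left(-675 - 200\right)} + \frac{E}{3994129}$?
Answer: $\frac{4926882505701}{601116414500} \approx 8.1962$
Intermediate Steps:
$- \frac{2355538}{344 \left(-675 - 200\right)} + \frac{E}{3994129} = - \frac{2355538}{344 \left(-675 - 200\right)} + \frac{1479875}{3994129} = - \frac{2355538}{344 \left(-875\right)} + 1479875 \cdot \frac{1}{3994129} = - \frac{2355538}{-301000} + \frac{1479875}{3994129} = \left(-2355538\right) \left(- \frac{1}{301000}\right) + \frac{1479875}{3994129} = \frac{1177769}{150500} + \frac{1479875}{3994129} = \frac{4926882505701}{601116414500}$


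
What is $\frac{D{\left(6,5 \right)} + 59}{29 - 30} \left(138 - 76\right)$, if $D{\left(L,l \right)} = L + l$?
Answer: $-4340$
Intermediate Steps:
$\frac{D{\left(6,5 \right)} + 59}{29 - 30} \left(138 - 76\right) = \frac{\left(6 + 5\right) + 59}{29 - 30} \left(138 - 76\right) = \frac{11 + 59}{-1} \cdot 62 = 70 \left(-1\right) 62 = \left(-70\right) 62 = -4340$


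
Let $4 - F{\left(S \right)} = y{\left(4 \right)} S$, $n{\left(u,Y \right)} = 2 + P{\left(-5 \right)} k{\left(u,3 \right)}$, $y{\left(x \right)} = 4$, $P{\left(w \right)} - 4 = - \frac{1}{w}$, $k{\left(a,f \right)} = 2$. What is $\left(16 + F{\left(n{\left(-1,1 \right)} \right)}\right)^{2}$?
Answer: $\frac{11664}{25} \approx 466.56$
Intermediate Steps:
$P{\left(w \right)} = 4 - \frac{1}{w}$
$n{\left(u,Y \right)} = \frac{52}{5}$ ($n{\left(u,Y \right)} = 2 + \left(4 - \frac{1}{-5}\right) 2 = 2 + \left(4 - - \frac{1}{5}\right) 2 = 2 + \left(4 + \frac{1}{5}\right) 2 = 2 + \frac{21}{5} \cdot 2 = 2 + \frac{42}{5} = \frac{52}{5}$)
$F{\left(S \right)} = 4 - 4 S$
$\left(16 + F{\left(n{\left(-1,1 \right)} \right)}\right)^{2} = \left(16 + \left(4 - \frac{208}{5}\right)\right)^{2} = \left(16 - \frac{188}{5}\right)^{2} = \left(- \frac{108}{5}\right)^{2} = \frac{11664}{25}$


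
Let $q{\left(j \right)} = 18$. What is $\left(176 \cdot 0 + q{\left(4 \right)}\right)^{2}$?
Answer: $324$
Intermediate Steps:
$\left(176 \cdot 0 + q{\left(4 \right)}\right)^{2} = \left(176 \cdot 0 + 18\right)^{2} = \left(0 + 18\right)^{2} = 18^{2} = 324$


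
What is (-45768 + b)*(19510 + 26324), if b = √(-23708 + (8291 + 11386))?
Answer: -2097730512 + 45834*I*√4031 ≈ -2.0977e+9 + 2.91e+6*I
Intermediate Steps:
b = I*√4031 (b = √(-23708 + 19677) = √(-4031) = I*√4031 ≈ 63.49*I)
(-45768 + b)*(19510 + 26324) = (-45768 + I*√4031)*(19510 + 26324) = (-45768 + I*√4031)*45834 = -2097730512 + 45834*I*√4031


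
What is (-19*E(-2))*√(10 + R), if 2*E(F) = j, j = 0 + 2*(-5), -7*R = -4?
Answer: 95*√518/7 ≈ 308.88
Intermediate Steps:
R = 4/7 (R = -⅐*(-4) = 4/7 ≈ 0.57143)
j = -10 (j = 0 - 10 = -10)
E(F) = -5 (E(F) = (½)*(-10) = -5)
(-19*E(-2))*√(10 + R) = (-19*(-5))*√(10 + 4/7) = 95*√(74/7) = 95*(√518/7) = 95*√518/7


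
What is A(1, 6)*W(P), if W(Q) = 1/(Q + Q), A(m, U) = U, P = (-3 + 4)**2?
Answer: 3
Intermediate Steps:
P = 1 (P = 1**2 = 1)
W(Q) = 1/(2*Q)
A(1, 6)*W(P) = 6*((1/2)/1) = 6*((1/2)*1) = 6*(1/2) = 3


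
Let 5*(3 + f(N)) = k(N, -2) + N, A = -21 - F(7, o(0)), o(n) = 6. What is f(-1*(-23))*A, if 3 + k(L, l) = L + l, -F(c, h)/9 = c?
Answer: 1092/5 ≈ 218.40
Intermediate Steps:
F(c, h) = -9*c
A = 42 (A = -21 - (-9)*7 = -21 - 1*(-63) = -21 + 63 = 42)
k(L, l) = -3 + L + l (k(L, l) = -3 + (L + l) = -3 + L + l)
f(N) = -4 + 2*N/5 (f(N) = -3 + ((-3 + N - 2) + N)/5 = -3 + ((-5 + N) + N)/5 = -3 + (-5 + 2*N)/5 = -3 + (-1 + 2*N/5) = -4 + 2*N/5)
f(-1*(-23))*A = (-4 + 2*(-1*(-23))/5)*42 = (-4 + (⅖)*23)*42 = (-4 + 46/5)*42 = (26/5)*42 = 1092/5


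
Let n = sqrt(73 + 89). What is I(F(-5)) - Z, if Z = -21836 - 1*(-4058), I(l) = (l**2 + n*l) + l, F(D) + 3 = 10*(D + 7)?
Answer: 18084 + 153*sqrt(2) ≈ 18300.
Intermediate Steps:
F(D) = 67 + 10*D (F(D) = -3 + 10*(D + 7) = -3 + 10*(7 + D) = -3 + (70 + 10*D) = 67 + 10*D)
n = 9*sqrt(2) (n = sqrt(162) = 9*sqrt(2) ≈ 12.728)
I(l) = l + l**2 + 9*l*sqrt(2) (I(l) = (l**2 + (9*sqrt(2))*l) + l = (l**2 + 9*l*sqrt(2)) + l = l + l**2 + 9*l*sqrt(2))
Z = -17778 (Z = -21836 + 4058 = -17778)
I(F(-5)) - Z = (67 + 10*(-5))*(1 + (67 + 10*(-5)) + 9*sqrt(2)) - 1*(-17778) = (67 - 50)*(1 + (67 - 50) + 9*sqrt(2)) + 17778 = 17*(1 + 17 + 9*sqrt(2)) + 17778 = 17*(18 + 9*sqrt(2)) + 17778 = (306 + 153*sqrt(2)) + 17778 = 18084 + 153*sqrt(2)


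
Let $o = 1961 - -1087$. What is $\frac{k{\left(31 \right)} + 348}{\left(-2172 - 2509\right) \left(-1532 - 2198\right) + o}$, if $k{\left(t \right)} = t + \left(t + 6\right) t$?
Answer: $\frac{763}{8731589} \approx 8.7384 \cdot 10^{-5}$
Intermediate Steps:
$o = 3048$ ($o = 1961 + 1087 = 3048$)
$k{\left(t \right)} = t + t \left(6 + t\right)$ ($k{\left(t \right)} = t + \left(6 + t\right) t = t + t \left(6 + t\right)$)
$\frac{k{\left(31 \right)} + 348}{\left(-2172 - 2509\right) \left(-1532 - 2198\right) + o} = \frac{31 \left(7 + 31\right) + 348}{\left(-2172 - 2509\right) \left(-1532 - 2198\right) + 3048} = \frac{31 \cdot 38 + 348}{\left(-4681\right) \left(-3730\right) + 3048} = \frac{1178 + 348}{17460130 + 3048} = \frac{1526}{17463178} = 1526 \cdot \frac{1}{17463178} = \frac{763}{8731589}$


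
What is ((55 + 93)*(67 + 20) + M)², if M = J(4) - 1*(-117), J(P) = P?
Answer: 168922009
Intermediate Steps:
M = 121 (M = 4 - 1*(-117) = 4 + 117 = 121)
((55 + 93)*(67 + 20) + M)² = ((55 + 93)*(67 + 20) + 121)² = (148*87 + 121)² = (12876 + 121)² = 12997² = 168922009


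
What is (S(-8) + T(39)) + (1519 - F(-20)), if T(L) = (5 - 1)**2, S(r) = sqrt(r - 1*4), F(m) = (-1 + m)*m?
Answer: 1115 + 2*I*sqrt(3) ≈ 1115.0 + 3.4641*I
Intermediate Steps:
F(m) = m*(-1 + m)
S(r) = sqrt(-4 + r) (S(r) = sqrt(r - 4) = sqrt(-4 + r))
T(L) = 16 (T(L) = 4**2 = 16)
(S(-8) + T(39)) + (1519 - F(-20)) = (sqrt(-4 - 8) + 16) + (1519 - (-20)*(-1 - 20)) = (sqrt(-12) + 16) + (1519 - (-20)*(-21)) = (2*I*sqrt(3) + 16) + (1519 - 1*420) = (16 + 2*I*sqrt(3)) + (1519 - 420) = (16 + 2*I*sqrt(3)) + 1099 = 1115 + 2*I*sqrt(3)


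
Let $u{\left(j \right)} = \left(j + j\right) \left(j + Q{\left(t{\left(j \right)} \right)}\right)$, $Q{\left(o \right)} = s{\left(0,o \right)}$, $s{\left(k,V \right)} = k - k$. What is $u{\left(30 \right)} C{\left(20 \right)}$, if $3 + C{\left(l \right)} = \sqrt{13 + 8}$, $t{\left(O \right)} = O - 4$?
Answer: $-5400 + 1800 \sqrt{21} \approx 2848.6$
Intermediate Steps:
$t{\left(O \right)} = -4 + O$
$C{\left(l \right)} = -3 + \sqrt{21}$ ($C{\left(l \right)} = -3 + \sqrt{13 + 8} = -3 + \sqrt{21}$)
$s{\left(k,V \right)} = 0$
$Q{\left(o \right)} = 0$
$u{\left(j \right)} = 2 j^{2}$ ($u{\left(j \right)} = \left(j + j\right) \left(j + 0\right) = 2 j j = 2 j^{2}$)
$u{\left(30 \right)} C{\left(20 \right)} = 2 \cdot 30^{2} \left(-3 + \sqrt{21}\right) = 2 \cdot 900 \left(-3 + \sqrt{21}\right) = 1800 \left(-3 + \sqrt{21}\right) = -5400 + 1800 \sqrt{21}$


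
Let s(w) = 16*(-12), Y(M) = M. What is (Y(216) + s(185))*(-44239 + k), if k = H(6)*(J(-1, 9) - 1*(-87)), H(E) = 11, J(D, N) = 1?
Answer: -1038504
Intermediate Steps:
s(w) = -192
k = 968 (k = 11*(1 - 1*(-87)) = 11*(1 + 87) = 11*88 = 968)
(Y(216) + s(185))*(-44239 + k) = (216 - 192)*(-44239 + 968) = 24*(-43271) = -1038504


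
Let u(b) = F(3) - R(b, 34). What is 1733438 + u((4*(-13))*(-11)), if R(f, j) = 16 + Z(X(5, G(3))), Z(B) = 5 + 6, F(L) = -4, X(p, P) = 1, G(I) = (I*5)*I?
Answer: 1733407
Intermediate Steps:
G(I) = 5*I² (G(I) = (5*I)*I = 5*I²)
Z(B) = 11
R(f, j) = 27 (R(f, j) = 16 + 11 = 27)
u(b) = -31 (u(b) = -4 - 1*27 = -4 - 27 = -31)
1733438 + u((4*(-13))*(-11)) = 1733438 - 31 = 1733407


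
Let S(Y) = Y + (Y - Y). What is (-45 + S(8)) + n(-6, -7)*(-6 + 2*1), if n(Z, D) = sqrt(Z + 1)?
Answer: -37 - 4*I*sqrt(5) ≈ -37.0 - 8.9443*I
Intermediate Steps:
S(Y) = Y (S(Y) = Y + 0 = Y)
n(Z, D) = sqrt(1 + Z)
(-45 + S(8)) + n(-6, -7)*(-6 + 2*1) = (-45 + 8) + sqrt(1 - 6)*(-6 + 2*1) = -37 + sqrt(-5)*(-6 + 2) = -37 + (I*sqrt(5))*(-4) = -37 - 4*I*sqrt(5)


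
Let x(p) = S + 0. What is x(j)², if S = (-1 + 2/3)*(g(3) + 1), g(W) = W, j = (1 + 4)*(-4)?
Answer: 16/9 ≈ 1.7778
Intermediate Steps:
j = -20 (j = 5*(-4) = -20)
S = -4/3 (S = (-1 + 2/3)*(3 + 1) = (-1 + 2*(⅓))*4 = (-1 + ⅔)*4 = -⅓*4 = -4/3 ≈ -1.3333)
x(p) = -4/3 (x(p) = -4/3 + 0 = -4/3)
x(j)² = (-4/3)² = 16/9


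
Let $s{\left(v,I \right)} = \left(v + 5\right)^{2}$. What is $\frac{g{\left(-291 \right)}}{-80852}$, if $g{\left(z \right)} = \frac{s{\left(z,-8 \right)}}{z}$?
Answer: $\frac{20449}{5881983} \approx 0.0034765$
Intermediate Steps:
$s{\left(v,I \right)} = \left(5 + v\right)^{2}$
$g{\left(z \right)} = \frac{\left(5 + z\right)^{2}}{z}$
$\frac{g{\left(-291 \right)}}{-80852} = \frac{\frac{1}{-291} \left(5 - 291\right)^{2}}{-80852} = - \frac{\left(-286\right)^{2}}{291} \left(- \frac{1}{80852}\right) = \left(- \frac{1}{291}\right) 81796 \left(- \frac{1}{80852}\right) = \left(- \frac{81796}{291}\right) \left(- \frac{1}{80852}\right) = \frac{20449}{5881983}$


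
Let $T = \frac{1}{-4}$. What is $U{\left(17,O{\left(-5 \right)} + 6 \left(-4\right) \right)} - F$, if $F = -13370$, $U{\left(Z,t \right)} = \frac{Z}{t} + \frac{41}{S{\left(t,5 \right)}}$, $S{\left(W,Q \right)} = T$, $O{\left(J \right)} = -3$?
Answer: $\frac{356545}{27} \approx 13205.0$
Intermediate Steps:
$T = - \frac{1}{4} \approx -0.25$
$S{\left(W,Q \right)} = - \frac{1}{4}$
$U{\left(Z,t \right)} = -164 + \frac{Z}{t}$ ($U{\left(Z,t \right)} = \frac{Z}{t} + \frac{41}{- \frac{1}{4}} = \frac{Z}{t} + 41 \left(-4\right) = \frac{Z}{t} - 164 = -164 + \frac{Z}{t}$)
$U{\left(17,O{\left(-5 \right)} + 6 \left(-4\right) \right)} - F = \left(-164 + \frac{17}{-3 + 6 \left(-4\right)}\right) - -13370 = \left(-164 + \frac{17}{-3 - 24}\right) + 13370 = \left(-164 + \frac{17}{-27}\right) + 13370 = \left(-164 + 17 \left(- \frac{1}{27}\right)\right) + 13370 = \left(-164 - \frac{17}{27}\right) + 13370 = - \frac{4445}{27} + 13370 = \frac{356545}{27}$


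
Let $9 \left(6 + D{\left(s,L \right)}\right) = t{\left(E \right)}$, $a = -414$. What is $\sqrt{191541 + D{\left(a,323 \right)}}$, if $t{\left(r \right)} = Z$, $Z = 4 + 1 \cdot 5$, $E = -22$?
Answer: $4 \sqrt{11971} \approx 437.65$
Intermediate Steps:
$Z = 9$ ($Z = 4 + 5 = 9$)
$t{\left(r \right)} = 9$
$D{\left(s,L \right)} = -5$ ($D{\left(s,L \right)} = -6 + \frac{1}{9} \cdot 9 = -6 + 1 = -5$)
$\sqrt{191541 + D{\left(a,323 \right)}} = \sqrt{191541 - 5} = \sqrt{191536} = 4 \sqrt{11971}$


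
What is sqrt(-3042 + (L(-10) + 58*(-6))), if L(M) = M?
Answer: 10*I*sqrt(34) ≈ 58.31*I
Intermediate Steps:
sqrt(-3042 + (L(-10) + 58*(-6))) = sqrt(-3042 + (-10 + 58*(-6))) = sqrt(-3042 + (-10 - 348)) = sqrt(-3042 - 358) = sqrt(-3400) = 10*I*sqrt(34)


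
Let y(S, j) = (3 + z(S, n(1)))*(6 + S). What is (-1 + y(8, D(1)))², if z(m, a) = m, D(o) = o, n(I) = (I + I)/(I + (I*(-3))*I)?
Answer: 23409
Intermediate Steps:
n(I) = 2*I/(I - 3*I²) (n(I) = (2*I)/(I + (-3*I)*I) = (2*I)/(I - 3*I²) = 2*I/(I - 3*I²))
y(S, j) = (3 + S)*(6 + S)
(-1 + y(8, D(1)))² = (-1 + (18 + 8² + 9*8))² = (-1 + (18 + 64 + 72))² = (-1 + 154)² = 153² = 23409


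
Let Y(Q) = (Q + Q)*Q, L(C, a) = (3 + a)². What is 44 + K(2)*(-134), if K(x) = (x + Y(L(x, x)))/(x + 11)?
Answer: -167196/13 ≈ -12861.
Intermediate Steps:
Y(Q) = 2*Q² (Y(Q) = (2*Q)*Q = 2*Q²)
K(x) = (x + 2*(3 + x)⁴)/(11 + x) (K(x) = (x + 2*((3 + x)²)²)/(x + 11) = (x + 2*(3 + x)⁴)/(11 + x))
44 + K(2)*(-134) = 44 + ((2 + 2*(3 + 2)⁴)/(11 + 2))*(-134) = 44 + ((2 + 2*5⁴)/13)*(-134) = 44 + ((2 + 2*625)/13)*(-134) = 44 + ((2 + 1250)/13)*(-134) = 44 + ((1/13)*1252)*(-134) = 44 + (1252/13)*(-134) = 44 - 167768/13 = -167196/13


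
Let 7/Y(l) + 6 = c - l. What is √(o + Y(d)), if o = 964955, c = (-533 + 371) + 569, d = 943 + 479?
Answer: 2*√251477162002/1021 ≈ 982.32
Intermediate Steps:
d = 1422
c = 407 (c = -162 + 569 = 407)
Y(l) = 7/(401 - l) (Y(l) = 7/(-6 + (407 - l)) = 7/(401 - l))
√(o + Y(d)) = √(964955 - 7/(-401 + 1422)) = √(964955 - 7/1021) = √(985219048/1021) = 2*√251477162002/1021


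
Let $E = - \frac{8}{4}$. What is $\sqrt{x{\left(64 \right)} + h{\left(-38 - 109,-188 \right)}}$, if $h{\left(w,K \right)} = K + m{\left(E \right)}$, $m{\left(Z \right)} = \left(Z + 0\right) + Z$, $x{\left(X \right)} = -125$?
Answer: $i \sqrt{317} \approx 17.805 i$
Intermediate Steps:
$E = -2$ ($E = \left(-8\right) \frac{1}{4} = -2$)
$m{\left(Z \right)} = 2 Z$ ($m{\left(Z \right)} = Z + Z = 2 Z$)
$h{\left(w,K \right)} = -4 + K$ ($h{\left(w,K \right)} = K + 2 \left(-2\right) = K - 4 = -4 + K$)
$\sqrt{x{\left(64 \right)} + h{\left(-38 - 109,-188 \right)}} = \sqrt{-125 - 192} = \sqrt{-317} = i \sqrt{317}$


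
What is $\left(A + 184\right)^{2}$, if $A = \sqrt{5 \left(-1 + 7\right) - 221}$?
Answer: $\left(184 + i \sqrt{191}\right)^{2} \approx 33665.0 + 5085.9 i$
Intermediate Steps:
$A = i \sqrt{191}$ ($A = \sqrt{5 \cdot 6 - 221} = \sqrt{30 - 221} = \sqrt{-191} = i \sqrt{191} \approx 13.82 i$)
$\left(A + 184\right)^{2} = \left(i \sqrt{191} + 184\right)^{2} = \left(184 + i \sqrt{191}\right)^{2}$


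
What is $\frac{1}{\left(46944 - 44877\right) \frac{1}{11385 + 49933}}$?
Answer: $\frac{61318}{2067} \approx 29.665$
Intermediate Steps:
$\frac{1}{\left(46944 - 44877\right) \frac{1}{11385 + 49933}} = \frac{1}{2067 \cdot \frac{1}{61318}} = \frac{1}{\frac{2067}{61318}} = \frac{61318}{2067}$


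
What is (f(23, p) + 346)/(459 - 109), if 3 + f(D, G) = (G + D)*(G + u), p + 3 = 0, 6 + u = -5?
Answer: 9/50 ≈ 0.18000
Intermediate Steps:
u = -11 (u = -6 - 5 = -11)
p = -3 (p = -3 + 0 = -3)
f(D, G) = -3 + (-11 + G)*(D + G) (f(D, G) = -3 + (G + D)*(G - 11) = -3 + (D + G)*(-11 + G) = -3 + (-11 + G)*(D + G))
(f(23, p) + 346)/(459 - 109) = ((-3 + (-3)² - 11*23 - 11*(-3) + 23*(-3)) + 346)/(459 - 109) = ((-3 + 9 - 253 + 33 - 69) + 346)/350 = (-283 + 346)*(1/350) = 63*(1/350) = 9/50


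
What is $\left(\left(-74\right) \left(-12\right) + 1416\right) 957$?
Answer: $2204928$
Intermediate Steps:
$\left(\left(-74\right) \left(-12\right) + 1416\right) 957 = \left(888 + 1416\right) 957 = 2304 \cdot 957 = 2204928$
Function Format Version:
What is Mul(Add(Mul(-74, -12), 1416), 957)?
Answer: 2204928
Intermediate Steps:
Mul(Add(Mul(-74, -12), 1416), 957) = Mul(Add(888, 1416), 957) = Mul(2304, 957) = 2204928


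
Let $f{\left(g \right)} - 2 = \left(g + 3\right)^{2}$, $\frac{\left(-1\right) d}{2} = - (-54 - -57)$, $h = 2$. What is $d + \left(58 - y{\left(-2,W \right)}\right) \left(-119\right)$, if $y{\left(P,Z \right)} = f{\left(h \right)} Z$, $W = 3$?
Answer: $2743$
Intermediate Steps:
$d = 6$ ($d = - 2 \left(- (-54 - -57)\right) = - 2 \left(- (-54 + 57)\right) = - 2 \left(\left(-1\right) 3\right) = \left(-2\right) \left(-3\right) = 6$)
$f{\left(g \right)} = 2 + \left(3 + g\right)^{2}$ ($f{\left(g \right)} = 2 + \left(g + 3\right)^{2} = 2 + \left(3 + g\right)^{2}$)
$y{\left(P,Z \right)} = 27 Z$ ($y{\left(P,Z \right)} = \left(2 + \left(3 + 2\right)^{2}\right) Z = \left(2 + 5^{2}\right) Z = \left(2 + 25\right) Z = 27 Z$)
$d + \left(58 - y{\left(-2,W \right)}\right) \left(-119\right) = 6 + \left(58 - 27 \cdot 3\right) \left(-119\right) = 6 + \left(58 - 81\right) \left(-119\right) = 6 - -2737 = 6 + 2737 = 2743$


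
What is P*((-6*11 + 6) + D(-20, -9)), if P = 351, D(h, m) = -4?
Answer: -22464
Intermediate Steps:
P*((-6*11 + 6) + D(-20, -9)) = 351*((-6*11 + 6) - 4) = 351*((-66 + 6) - 4) = 351*(-60 - 4) = 351*(-64) = -22464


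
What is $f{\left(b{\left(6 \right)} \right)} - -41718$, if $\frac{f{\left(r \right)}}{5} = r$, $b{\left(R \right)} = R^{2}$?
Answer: $41898$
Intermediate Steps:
$f{\left(r \right)} = 5 r$
$f{\left(b{\left(6 \right)} \right)} - -41718 = 5 \cdot 6^{2} - -41718 = 5 \cdot 36 + 41718 = 180 + 41718 = 41898$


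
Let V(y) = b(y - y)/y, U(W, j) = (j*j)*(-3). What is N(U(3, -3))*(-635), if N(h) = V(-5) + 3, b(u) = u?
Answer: -1905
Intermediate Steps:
U(W, j) = -3*j² (U(W, j) = j²*(-3) = -3*j²)
V(y) = 0 (V(y) = (y - y)/y = 0/y = 0)
N(h) = 3 (N(h) = 0 + 3 = 3)
N(U(3, -3))*(-635) = 3*(-635) = -1905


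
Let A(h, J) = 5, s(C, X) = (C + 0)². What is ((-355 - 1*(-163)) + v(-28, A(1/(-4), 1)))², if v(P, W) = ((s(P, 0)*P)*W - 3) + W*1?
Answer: 12089002500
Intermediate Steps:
s(C, X) = C²
v(P, W) = -3 + W + W*P³ (v(P, W) = ((P²*P)*W - 3) + W*1 = (P³*W - 3) + W = (W*P³ - 3) + W = (-3 + W*P³) + W = -3 + W + W*P³)
((-355 - 1*(-163)) + v(-28, A(1/(-4), 1)))² = ((-355 - 1*(-163)) + (-3 + 5 + 5*(-28)³))² = ((-355 + 163) + (-3 + 5 + 5*(-21952)))² = (-192 + (-3 + 5 - 109760))² = (-192 - 109758)² = (-109950)² = 12089002500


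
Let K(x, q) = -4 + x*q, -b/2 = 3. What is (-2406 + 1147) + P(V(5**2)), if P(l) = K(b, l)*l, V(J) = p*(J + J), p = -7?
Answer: -734859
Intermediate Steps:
b = -6 (b = -2*3 = -6)
K(x, q) = -4 + q*x
V(J) = -14*J (V(J) = -7*(J + J) = -14*J)
P(l) = l*(-4 - 6*l) (P(l) = (-4 + l*(-6))*l = (-4 - 6*l)*l = l*(-4 - 6*l))
(-2406 + 1147) + P(V(5**2)) = (-2406 + 1147) + 2*(-14*5**2)*(-2 - (-42)*5**2) = -1259 + 2*(-14*25)*(-2 - (-42)*25) = -1259 + 2*(-350)*(-2 - 3*(-350)) = -1259 + 2*(-350)*(-2 + 1050) = -1259 + 2*(-350)*1048 = -1259 - 733600 = -734859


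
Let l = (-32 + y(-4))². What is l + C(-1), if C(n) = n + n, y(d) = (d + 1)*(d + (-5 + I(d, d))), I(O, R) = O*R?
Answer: 2807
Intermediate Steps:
y(d) = (1 + d)*(-5 + d + d²) (y(d) = (d + 1)*(d + (-5 + d*d)) = (1 + d)*(d + (-5 + d²)) = (1 + d)*(-5 + d + d²))
C(n) = 2*n
l = 2809 (l = (-32 + (-5 + (-4)³ - 4*(-4) + 2*(-4)²))² = (-32 + (-5 - 64 + 16 + 2*16))² = (-32 + (-5 - 64 + 16 + 32))² = (-32 - 21)² = (-53)² = 2809)
l + C(-1) = 2809 + 2*(-1) = 2809 - 2 = 2807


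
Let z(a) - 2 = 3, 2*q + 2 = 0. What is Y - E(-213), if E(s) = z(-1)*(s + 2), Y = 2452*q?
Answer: -1397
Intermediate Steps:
q = -1 (q = -1 + (½)*0 = -1 + 0 = -1)
Y = -2452 (Y = 2452*(-1) = -2452)
z(a) = 5 (z(a) = 2 + 3 = 5)
E(s) = 10 + 5*s (E(s) = 5*(s + 2) = 5*(2 + s) = 10 + 5*s)
Y - E(-213) = -2452 - (10 + 5*(-213)) = -2452 - (10 - 1065) = -2452 - 1*(-1055) = -2452 + 1055 = -1397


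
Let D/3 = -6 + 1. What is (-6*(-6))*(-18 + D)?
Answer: -1188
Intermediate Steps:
D = -15 (D = 3*(-6 + 1) = 3*(-5) = -15)
(-6*(-6))*(-18 + D) = (-6*(-6))*(-18 - 15) = 36*(-33) = -1188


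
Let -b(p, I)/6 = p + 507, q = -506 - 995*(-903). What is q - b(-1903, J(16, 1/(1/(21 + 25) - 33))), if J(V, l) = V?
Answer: 889603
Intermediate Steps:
q = 897979 (q = -506 + 898485 = 897979)
b(p, I) = -3042 - 6*p (b(p, I) = -6*(p + 507) = -6*(507 + p) = -3042 - 6*p)
q - b(-1903, J(16, 1/(1/(21 + 25) - 33))) = 897979 - (-3042 - 6*(-1903)) = 897979 - (-3042 + 11418) = 897979 - 1*8376 = 897979 - 8376 = 889603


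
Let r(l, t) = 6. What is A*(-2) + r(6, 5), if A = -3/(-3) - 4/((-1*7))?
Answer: 20/7 ≈ 2.8571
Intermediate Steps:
A = 11/7 (A = -3*(-⅓) - 4/(-7) = 1 - 4*(-⅐) = 1 + 4/7 = 11/7 ≈ 1.5714)
A*(-2) + r(6, 5) = (11/7)*(-2) + 6 = -22/7 + 6 = 20/7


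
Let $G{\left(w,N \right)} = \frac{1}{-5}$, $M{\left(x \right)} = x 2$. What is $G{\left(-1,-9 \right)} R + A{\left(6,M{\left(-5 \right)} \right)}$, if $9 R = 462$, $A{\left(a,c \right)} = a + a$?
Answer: $\frac{26}{15} \approx 1.7333$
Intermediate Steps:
$M{\left(x \right)} = 2 x$
$A{\left(a,c \right)} = 2 a$
$R = \frac{154}{3}$ ($R = \frac{1}{9} \cdot 462 = \frac{154}{3} \approx 51.333$)
$G{\left(w,N \right)} = - \frac{1}{5}$
$G{\left(-1,-9 \right)} R + A{\left(6,M{\left(-5 \right)} \right)} = \left(- \frac{1}{5}\right) \frac{154}{3} + 2 \cdot 6 = - \frac{154}{15} + 12 = \frac{26}{15}$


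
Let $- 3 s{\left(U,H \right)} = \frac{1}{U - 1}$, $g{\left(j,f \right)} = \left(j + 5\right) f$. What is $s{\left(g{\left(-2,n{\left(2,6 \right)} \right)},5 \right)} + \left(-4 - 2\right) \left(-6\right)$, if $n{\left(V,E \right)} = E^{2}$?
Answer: $\frac{11555}{321} \approx 35.997$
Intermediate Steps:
$g{\left(j,f \right)} = f \left(5 + j\right)$ ($g{\left(j,f \right)} = \left(5 + j\right) f = f \left(5 + j\right)$)
$s{\left(U,H \right)} = - \frac{1}{3 \left(-1 + U\right)}$ ($s{\left(U,H \right)} = - \frac{1}{3 \left(U - 1\right)} = - \frac{1}{3 \left(-1 + U\right)}$)
$s{\left(g{\left(-2,n{\left(2,6 \right)} \right)},5 \right)} + \left(-4 - 2\right) \left(-6\right) = - \frac{1}{-3 + 3 \cdot 6^{2} \left(5 - 2\right)} + \left(-4 - 2\right) \left(-6\right) = - \frac{1}{-3 + 3 \cdot 36 \cdot 3} + \left(-4 - 2\right) \left(-6\right) = - \frac{1}{-3 + 3 \cdot 108} - -36 = - \frac{1}{-3 + 324} + 36 = - \frac{1}{321} + 36 = \frac{11555}{321}$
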